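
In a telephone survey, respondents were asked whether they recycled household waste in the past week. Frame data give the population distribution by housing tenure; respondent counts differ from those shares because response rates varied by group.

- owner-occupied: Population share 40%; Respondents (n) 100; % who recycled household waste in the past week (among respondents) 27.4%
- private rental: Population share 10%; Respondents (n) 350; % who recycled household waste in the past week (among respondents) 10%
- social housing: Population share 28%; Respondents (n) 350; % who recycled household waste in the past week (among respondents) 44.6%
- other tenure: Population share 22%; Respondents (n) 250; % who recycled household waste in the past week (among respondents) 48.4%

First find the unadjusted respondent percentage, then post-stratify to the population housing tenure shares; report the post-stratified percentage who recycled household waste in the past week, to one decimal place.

Naive respondent-only estimate (weights = respondent counts):
  (100/1050)×27.4 + (350/1050)×10 + (350/1050)×44.6 + (250/1050)×48.4 = 32.3333%
Post-stratified estimate weights by population shares:
  0.4×27.4 + 0.1×10 + 0.28×44.6 + 0.22×48.4 = 35.096%

35.1%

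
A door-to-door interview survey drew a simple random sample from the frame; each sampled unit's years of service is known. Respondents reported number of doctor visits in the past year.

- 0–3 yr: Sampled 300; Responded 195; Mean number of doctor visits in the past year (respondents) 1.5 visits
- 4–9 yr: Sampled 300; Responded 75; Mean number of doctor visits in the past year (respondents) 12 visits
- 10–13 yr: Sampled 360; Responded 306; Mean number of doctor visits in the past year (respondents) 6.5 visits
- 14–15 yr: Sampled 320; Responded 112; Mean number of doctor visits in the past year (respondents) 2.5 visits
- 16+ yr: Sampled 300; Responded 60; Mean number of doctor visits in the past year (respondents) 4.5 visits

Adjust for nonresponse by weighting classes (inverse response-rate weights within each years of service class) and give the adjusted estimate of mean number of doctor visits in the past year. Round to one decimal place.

Class response rates: 0–3 yr 195/300 = 65%, 4–9 yr 75/300 = 25%, 10–13 yr 306/360 = 85%, 14–15 yr 112/320 = 35%, 16+ yr 60/300 = 20%.
Weighting each respondent by the inverse class response rate inflates each class back to its sampled size, so the class weight is n_sampled:
  0–3 yr: 300 × 1.5 = 450
  4–9 yr: 300 × 12 = 3600
  10–13 yr: 360 × 6.5 = 2340
  14–15 yr: 320 × 2.5 = 800
  16+ yr: 300 × 4.5 = 1350
Adjusted estimate = 8540 / 1,580 = 5.40506 → 5.4.

5.4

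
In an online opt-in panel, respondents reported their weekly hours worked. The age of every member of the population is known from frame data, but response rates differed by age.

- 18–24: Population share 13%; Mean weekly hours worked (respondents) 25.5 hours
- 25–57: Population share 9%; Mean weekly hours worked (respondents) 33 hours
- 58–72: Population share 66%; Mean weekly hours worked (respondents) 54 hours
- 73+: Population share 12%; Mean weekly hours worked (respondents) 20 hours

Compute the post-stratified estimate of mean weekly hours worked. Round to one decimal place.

44.3

Post-stratification weights by population share, not respondent share:
  18–24: 0.13 × 25.5 = 3.315
  25–57: 0.09 × 33 = 2.97
  58–72: 0.66 × 54 = 35.64
  73+: 0.12 × 20 = 2.4
Post-stratified estimate = 44.325 → 44.3.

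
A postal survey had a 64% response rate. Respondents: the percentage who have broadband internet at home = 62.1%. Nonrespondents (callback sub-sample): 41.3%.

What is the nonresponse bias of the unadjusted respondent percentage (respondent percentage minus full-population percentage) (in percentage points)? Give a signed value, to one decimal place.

Nonresponse fraction = 1 − 0.64 = 0.36.
Bias = (nonresponse fraction) × (respondent percentage − nonrespondent percentage)
     = 0.36 × (62.1 − 41.3) = 0.36 × 20.8 = 7.488.

+7.5 percentage points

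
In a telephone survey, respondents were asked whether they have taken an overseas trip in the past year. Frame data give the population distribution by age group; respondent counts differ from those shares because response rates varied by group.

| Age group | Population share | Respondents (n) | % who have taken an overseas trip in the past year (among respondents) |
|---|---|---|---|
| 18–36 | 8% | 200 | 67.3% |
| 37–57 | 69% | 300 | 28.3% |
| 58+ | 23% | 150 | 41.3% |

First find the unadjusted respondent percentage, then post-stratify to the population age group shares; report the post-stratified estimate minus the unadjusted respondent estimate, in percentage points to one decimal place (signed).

Naive respondent-only estimate (weights = respondent counts):
  (200/650)×67.3 + (300/650)×28.3 + (150/650)×41.3 = 43.3%
Post-stratifying to population shares instead:
  0.08×67.3 + 0.69×28.3 + 0.23×41.3 = 34.41%
Difference = 34.41 − 43.3 = -8.89 pp.

-8.9 percentage points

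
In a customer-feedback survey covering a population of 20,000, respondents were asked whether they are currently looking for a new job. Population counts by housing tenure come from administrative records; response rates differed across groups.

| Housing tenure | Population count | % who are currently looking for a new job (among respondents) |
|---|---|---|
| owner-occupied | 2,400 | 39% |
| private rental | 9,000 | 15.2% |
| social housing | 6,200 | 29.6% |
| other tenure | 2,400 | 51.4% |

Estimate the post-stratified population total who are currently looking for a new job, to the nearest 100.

Each cell contributes its population count × the respondent rate:
  owner-occupied: 2,400 × 39% = 936
  private rental: 9,000 × 15.2% = 1368
  social housing: 6,200 × 29.6% = 1835.2
  other tenure: 2,400 × 51.4% = 1233.6
Estimated total = 5372.8 → 5,400.

5,400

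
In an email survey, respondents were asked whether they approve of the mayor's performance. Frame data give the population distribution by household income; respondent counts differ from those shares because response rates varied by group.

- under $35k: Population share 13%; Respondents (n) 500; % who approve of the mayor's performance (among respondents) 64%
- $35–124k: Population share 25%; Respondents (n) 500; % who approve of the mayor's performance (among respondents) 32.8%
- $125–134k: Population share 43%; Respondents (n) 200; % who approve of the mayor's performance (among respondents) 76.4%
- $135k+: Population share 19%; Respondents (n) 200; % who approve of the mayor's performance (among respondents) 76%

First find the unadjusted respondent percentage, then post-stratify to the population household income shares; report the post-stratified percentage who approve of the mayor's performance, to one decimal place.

Without adjustment, the pooled respondent share is:
  (500/1400)×64 + (500/1400)×32.8 + (200/1400)×76.4 + (200/1400)×76 = 56.3429%
Post-stratifying to population shares instead:
  0.13×64 + 0.25×32.8 + 0.43×76.4 + 0.19×76 = 63.812%

63.8%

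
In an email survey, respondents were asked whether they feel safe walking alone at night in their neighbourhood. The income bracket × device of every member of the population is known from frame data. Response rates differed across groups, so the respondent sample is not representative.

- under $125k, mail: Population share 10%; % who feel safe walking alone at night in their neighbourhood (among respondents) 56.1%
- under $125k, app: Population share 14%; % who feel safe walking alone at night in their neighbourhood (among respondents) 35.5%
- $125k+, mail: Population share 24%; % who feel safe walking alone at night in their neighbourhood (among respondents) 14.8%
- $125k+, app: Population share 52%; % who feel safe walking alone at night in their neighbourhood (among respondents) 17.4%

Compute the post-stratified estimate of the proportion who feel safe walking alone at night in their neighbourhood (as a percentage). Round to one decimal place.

23.2%

Post-stratification weights by population share, not respondent share:
  under $125k, mail: 0.1 × 56.1 = 5.61
  under $125k, app: 0.14 × 35.5 = 4.97
  $125k+, mail: 0.24 × 14.8 = 3.552
  $125k+, app: 0.52 × 17.4 = 9.048
Post-stratified estimate = 23.18 → 23.2%.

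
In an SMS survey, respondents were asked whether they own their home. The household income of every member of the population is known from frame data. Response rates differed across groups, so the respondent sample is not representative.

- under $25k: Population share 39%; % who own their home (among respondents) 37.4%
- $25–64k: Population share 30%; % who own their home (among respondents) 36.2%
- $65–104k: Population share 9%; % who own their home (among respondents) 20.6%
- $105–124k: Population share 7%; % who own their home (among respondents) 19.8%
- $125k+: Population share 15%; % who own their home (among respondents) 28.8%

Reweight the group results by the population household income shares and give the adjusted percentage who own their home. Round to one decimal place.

Each cell contributes population-share × respondent value:
  under $25k: 0.39 × 37.4 = 14.586
  $25–64k: 0.3 × 36.2 = 10.86
  $65–104k: 0.09 × 20.6 = 1.854
  $105–124k: 0.07 × 19.8 = 1.386
  $125k+: 0.15 × 28.8 = 4.32
Post-stratified estimate = 33.006 → 33.0%.

33.0%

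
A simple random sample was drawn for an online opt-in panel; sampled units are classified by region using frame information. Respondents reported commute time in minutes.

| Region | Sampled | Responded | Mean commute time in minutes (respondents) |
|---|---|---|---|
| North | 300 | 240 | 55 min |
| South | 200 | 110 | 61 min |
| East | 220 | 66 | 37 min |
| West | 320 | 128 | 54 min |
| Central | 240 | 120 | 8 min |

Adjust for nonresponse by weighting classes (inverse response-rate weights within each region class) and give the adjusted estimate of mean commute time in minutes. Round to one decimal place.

43.8

Class response rates: North 240/300 = 80%, South 110/200 = 55%, East 66/220 = 30%, West 128/320 = 40%, Central 120/240 = 50%.
Each respondent's weight = sampled/responded in their class; summing within a class gives n_sampled, so:
  North: 300 × 55 = 16,500
  South: 200 × 61 = 12,200
  East: 220 × 37 = 8140
  West: 320 × 54 = 17,280
  Central: 240 × 8 = 1920
Adjusted estimate = 56,040 / 1,280 = 43.7812 → 43.8.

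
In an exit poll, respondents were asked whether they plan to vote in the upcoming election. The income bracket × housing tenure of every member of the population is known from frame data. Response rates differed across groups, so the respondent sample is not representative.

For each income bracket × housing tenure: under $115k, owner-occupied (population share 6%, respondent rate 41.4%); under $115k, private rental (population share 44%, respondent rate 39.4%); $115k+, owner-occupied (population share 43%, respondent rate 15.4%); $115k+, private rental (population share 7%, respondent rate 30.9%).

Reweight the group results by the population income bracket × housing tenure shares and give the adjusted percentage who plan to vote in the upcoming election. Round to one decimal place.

Post-stratification weights by population share, not respondent share:
  under $115k, owner-occupied: 0.06 × 41.4 = 2.484
  under $115k, private rental: 0.44 × 39.4 = 17.336
  $115k+, owner-occupied: 0.43 × 15.4 = 6.622
  $115k+, private rental: 0.07 × 30.9 = 2.163
Post-stratified estimate = 28.605 → 28.6%.

28.6%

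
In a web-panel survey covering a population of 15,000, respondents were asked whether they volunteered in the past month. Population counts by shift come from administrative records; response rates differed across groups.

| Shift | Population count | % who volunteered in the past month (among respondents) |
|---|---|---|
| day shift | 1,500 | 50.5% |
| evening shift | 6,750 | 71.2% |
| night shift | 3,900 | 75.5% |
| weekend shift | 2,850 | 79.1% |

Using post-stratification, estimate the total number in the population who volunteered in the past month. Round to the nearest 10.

Each cell contributes its population count × the respondent rate:
  day shift: 1,500 × 50.5% = 757.5
  evening shift: 6,750 × 71.2% = 4806
  night shift: 3,900 × 75.5% = 2944.5
  weekend shift: 2,850 × 79.1% = 2254.35
Estimated total = 10762.4 → 10,760.

10,760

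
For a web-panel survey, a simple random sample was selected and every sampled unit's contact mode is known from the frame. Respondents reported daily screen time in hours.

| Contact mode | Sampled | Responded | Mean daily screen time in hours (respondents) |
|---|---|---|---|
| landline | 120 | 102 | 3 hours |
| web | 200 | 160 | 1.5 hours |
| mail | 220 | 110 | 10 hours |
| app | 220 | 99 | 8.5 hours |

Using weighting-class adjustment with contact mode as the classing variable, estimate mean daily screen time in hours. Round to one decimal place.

Class response rates: landline 102/120 = 85%, web 160/200 = 80%, mail 110/220 = 50%, app 99/220 = 45%.
Inverse-response-rate weighting restores each class to its sampled count, so class totals weight by n_sampled:
  landline: 120 × 3 = 360
  web: 200 × 1.5 = 300
  mail: 220 × 10 = 2200
  app: 220 × 8.5 = 1870
Adjusted estimate = 4730 / 760 = 6.22368 → 6.2.

6.2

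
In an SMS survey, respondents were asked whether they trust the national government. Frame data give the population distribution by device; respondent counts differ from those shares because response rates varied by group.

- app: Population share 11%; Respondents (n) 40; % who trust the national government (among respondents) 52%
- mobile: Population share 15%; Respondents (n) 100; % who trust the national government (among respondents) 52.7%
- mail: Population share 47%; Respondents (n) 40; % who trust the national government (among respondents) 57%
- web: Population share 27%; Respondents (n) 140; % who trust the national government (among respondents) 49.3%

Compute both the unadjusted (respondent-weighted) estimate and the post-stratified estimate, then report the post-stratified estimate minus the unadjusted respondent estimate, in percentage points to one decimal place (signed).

+2.1 percentage points

Naive respondent-only estimate (weights = respondent counts):
  (40/320)×52 + (100/320)×52.7 + (40/320)×57 + (140/320)×49.3 = 51.6625%
Post-stratified estimate weights by population shares:
  0.11×52 + 0.15×52.7 + 0.47×57 + 0.27×49.3 = 53.726%
Difference = 53.726 − 51.6625 = 2.0635 pp.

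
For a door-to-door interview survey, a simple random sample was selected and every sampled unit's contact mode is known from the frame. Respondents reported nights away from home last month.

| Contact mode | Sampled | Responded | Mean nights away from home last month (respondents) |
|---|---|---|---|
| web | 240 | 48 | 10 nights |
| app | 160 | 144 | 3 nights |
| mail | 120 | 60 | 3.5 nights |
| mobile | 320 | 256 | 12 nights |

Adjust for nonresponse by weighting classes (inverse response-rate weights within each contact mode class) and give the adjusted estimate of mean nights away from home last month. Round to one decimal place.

8.5

Response rates by class: web 48/240 = 20%, app 144/160 = 90%, mail 60/120 = 50%, mobile 256/320 = 80%.
Each respondent's weight = sampled/responded in their class; summing within a class gives n_sampled, so:
  web: 240 × 10 = 2400
  app: 160 × 3 = 480
  mail: 120 × 3.5 = 420
  mobile: 320 × 12 = 3840
Adjusted estimate = 7140 / 840 = 8.5 → 8.5.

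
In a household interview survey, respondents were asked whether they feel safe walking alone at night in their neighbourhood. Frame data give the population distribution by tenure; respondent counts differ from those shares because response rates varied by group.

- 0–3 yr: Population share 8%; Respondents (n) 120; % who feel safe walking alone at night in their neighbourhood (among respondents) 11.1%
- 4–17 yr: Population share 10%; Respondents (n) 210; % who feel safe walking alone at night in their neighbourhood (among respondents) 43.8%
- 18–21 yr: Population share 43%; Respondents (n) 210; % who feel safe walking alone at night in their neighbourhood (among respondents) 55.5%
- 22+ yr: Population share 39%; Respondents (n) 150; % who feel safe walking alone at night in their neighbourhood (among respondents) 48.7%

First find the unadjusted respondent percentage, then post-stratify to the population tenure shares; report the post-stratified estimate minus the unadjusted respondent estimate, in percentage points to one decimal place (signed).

+5.4 percentage points

Without adjustment, the pooled respondent share is:
  (120/690)×11.1 + (210/690)×43.8 + (210/690)×55.5 + (150/690)×48.7 = 42.7391%
Post-stratified estimate weights by population shares:
  0.08×11.1 + 0.1×43.8 + 0.43×55.5 + 0.39×48.7 = 48.126%
Difference = 48.126 − 42.7391 = 5.3869 pp.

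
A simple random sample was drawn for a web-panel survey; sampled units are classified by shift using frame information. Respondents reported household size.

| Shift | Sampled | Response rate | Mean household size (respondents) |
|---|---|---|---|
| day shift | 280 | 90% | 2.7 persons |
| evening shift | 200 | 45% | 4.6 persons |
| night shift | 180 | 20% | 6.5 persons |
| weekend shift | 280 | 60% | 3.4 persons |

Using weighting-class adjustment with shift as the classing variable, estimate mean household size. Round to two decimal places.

4.04

Each respondent's weight = sampled/responded in their class; summing within a class gives n_sampled, so:
  day shift: 280 × 2.7 = 756
  evening shift: 200 × 4.6 = 920
  night shift: 180 × 6.5 = 1170
  weekend shift: 280 × 3.4 = 952
Adjusted estimate = 3798 / 940 = 4.04043 → 4.04.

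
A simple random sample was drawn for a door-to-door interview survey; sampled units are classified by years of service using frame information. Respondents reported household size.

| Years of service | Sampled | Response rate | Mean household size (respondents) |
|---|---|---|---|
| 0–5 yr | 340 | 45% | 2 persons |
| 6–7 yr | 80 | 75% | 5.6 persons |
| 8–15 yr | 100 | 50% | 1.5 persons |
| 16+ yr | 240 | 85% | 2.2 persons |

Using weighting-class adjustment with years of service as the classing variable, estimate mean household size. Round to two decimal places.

Each respondent's weight = sampled/responded in their class; summing within a class gives n_sampled, so:
  0–5 yr: 340 × 2 = 680
  6–7 yr: 80 × 5.6 = 448
  8–15 yr: 100 × 1.5 = 150
  16+ yr: 240 × 2.2 = 528
Adjusted estimate = 1806 / 760 = 2.37632 → 2.38.

2.38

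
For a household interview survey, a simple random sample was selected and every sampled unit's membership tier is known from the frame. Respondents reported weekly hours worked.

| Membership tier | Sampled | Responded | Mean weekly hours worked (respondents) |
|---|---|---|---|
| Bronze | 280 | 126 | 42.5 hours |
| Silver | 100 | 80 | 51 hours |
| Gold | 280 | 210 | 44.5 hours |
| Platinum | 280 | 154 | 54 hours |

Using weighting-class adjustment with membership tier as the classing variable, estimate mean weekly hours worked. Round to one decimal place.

Class response rates: Bronze 126/280 = 45%, Silver 80/100 = 80%, Gold 210/280 = 75%, Platinum 154/280 = 55%.
With weight = n_sampled/n_responded per class, the weighted class total is n_sampled:
  Bronze: 280 × 42.5 = 11,900
  Silver: 100 × 51 = 5100
  Gold: 280 × 44.5 = 12,460
  Platinum: 280 × 54 = 15,120
Adjusted estimate = 44,580 / 940 = 47.4255 → 47.4.

47.4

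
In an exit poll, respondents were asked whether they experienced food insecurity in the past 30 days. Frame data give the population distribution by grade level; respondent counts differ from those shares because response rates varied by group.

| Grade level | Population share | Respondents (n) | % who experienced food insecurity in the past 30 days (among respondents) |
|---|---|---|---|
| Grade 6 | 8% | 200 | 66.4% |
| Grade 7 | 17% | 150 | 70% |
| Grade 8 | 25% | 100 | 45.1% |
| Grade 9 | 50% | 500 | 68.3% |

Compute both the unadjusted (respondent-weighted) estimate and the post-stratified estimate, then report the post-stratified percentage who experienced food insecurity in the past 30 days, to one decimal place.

Naive respondent-only estimate (weights = respondent counts):
  (200/950)×66.4 + (150/950)×70 + (100/950)×45.1 + (500/950)×68.3 = 65.7263%
Post-stratified estimate weights by population shares:
  0.08×66.4 + 0.17×70 + 0.25×45.1 + 0.5×68.3 = 62.637%

62.6%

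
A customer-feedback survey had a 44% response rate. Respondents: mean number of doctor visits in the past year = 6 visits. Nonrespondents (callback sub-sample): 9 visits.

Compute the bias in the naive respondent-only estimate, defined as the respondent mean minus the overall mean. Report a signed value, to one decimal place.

Nonresponse fraction = 1 − 0.44 = 0.56.
Bias = (nonresponse fraction) × (respondent mean − nonrespondent mean)
     = 0.56 × (6 − 9) = 0.56 × -3 = -1.68.

-1.7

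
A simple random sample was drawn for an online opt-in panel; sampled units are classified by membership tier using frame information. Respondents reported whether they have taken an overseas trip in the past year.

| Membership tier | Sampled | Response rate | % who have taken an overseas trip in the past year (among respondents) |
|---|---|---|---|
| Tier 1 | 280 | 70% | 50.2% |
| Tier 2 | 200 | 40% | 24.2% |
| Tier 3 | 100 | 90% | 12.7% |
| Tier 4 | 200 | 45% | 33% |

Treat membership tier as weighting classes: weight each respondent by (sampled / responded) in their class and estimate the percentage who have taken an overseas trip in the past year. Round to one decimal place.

34.3%

With weight = n_sampled/n_responded per class, the weighted class total is n_sampled:
  Tier 1: 280 × 50.2 = 14,056
  Tier 2: 200 × 24.2 = 4840
  Tier 3: 100 × 12.7 = 1270
  Tier 4: 200 × 33 = 6600
Adjusted estimate = 26,766 / 780 = 34.3154 → 34.3%.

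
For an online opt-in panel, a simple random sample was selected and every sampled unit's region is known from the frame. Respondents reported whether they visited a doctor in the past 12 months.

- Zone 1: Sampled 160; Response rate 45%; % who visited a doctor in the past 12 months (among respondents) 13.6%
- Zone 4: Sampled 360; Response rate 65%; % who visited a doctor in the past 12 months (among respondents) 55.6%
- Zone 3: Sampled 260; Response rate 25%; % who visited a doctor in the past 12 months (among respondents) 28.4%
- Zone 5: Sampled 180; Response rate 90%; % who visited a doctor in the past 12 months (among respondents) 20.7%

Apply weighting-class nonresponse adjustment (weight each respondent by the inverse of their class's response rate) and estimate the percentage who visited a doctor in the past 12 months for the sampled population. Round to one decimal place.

34.7%

Inverse-response-rate weighting restores each class to its sampled count, so class totals weight by n_sampled:
  Zone 1: 160 × 13.6 = 2176
  Zone 4: 360 × 55.6 = 20,016
  Zone 3: 260 × 28.4 = 7384
  Zone 5: 180 × 20.7 = 3726
Adjusted estimate = 33,302 / 960 = 34.6896 → 34.7%.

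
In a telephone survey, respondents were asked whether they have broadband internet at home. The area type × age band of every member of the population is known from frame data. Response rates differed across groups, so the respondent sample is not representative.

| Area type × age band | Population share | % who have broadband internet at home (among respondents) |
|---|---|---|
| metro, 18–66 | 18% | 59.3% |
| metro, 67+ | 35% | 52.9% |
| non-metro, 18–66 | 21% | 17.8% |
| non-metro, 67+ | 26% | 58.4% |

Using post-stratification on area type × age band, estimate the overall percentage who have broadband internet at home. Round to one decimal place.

48.1%

Weight each group's respondent value by its population share:
  metro, 18–66: 0.18 × 59.3 = 10.674
  metro, 67+: 0.35 × 52.9 = 18.515
  non-metro, 18–66: 0.21 × 17.8 = 3.738
  non-metro, 67+: 0.26 × 58.4 = 15.184
Post-stratified estimate = 48.111 → 48.1%.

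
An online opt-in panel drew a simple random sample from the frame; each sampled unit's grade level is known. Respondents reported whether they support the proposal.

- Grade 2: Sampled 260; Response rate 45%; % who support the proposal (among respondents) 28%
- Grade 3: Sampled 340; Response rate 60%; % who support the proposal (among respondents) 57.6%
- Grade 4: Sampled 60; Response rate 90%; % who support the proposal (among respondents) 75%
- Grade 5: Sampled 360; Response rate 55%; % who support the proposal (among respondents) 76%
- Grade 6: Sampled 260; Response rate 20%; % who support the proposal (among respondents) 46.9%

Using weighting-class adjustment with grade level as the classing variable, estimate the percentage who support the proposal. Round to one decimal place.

55.4%

Inverse-response-rate weighting restores each class to its sampled count, so class totals weight by n_sampled:
  Grade 2: 260 × 28 = 7280
  Grade 3: 340 × 57.6 = 19,584
  Grade 4: 60 × 75 = 4500
  Grade 5: 360 × 76 = 27,360
  Grade 6: 260 × 46.9 = 12,194
Adjusted estimate = 70,918 / 1,280 = 55.4047 → 55.4%.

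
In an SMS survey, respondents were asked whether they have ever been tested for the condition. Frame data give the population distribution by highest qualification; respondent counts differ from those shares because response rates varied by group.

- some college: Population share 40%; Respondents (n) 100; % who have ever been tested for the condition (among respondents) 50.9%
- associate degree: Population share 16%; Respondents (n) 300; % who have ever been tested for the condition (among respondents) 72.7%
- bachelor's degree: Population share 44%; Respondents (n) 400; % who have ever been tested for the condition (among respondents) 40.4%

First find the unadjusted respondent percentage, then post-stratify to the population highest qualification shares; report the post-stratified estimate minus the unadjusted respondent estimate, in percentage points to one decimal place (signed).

-4.1 percentage points

Naive respondent-only estimate (weights = respondent counts):
  (100/800)×50.9 + (300/800)×72.7 + (400/800)×40.4 = 53.825%
Post-stratified estimate weights by population shares:
  0.4×50.9 + 0.16×72.7 + 0.44×40.4 = 49.768%
Difference = 49.768 − 53.825 = -4.057 pp.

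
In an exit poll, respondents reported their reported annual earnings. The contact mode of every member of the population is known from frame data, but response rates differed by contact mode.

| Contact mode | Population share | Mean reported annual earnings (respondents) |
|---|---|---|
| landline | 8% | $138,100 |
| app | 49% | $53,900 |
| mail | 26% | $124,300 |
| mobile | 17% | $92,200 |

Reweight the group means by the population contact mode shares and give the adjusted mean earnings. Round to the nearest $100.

Post-stratification weights by population share, not respondent share:
  landline: 0.08 × 138,100 = 11,048
  app: 0.49 × 53,900 = 26,411
  mail: 0.26 × 124,300 = 32,318
  mobile: 0.17 × 92,200 = 15,674
Post-stratified estimate = 85,451 → $85,500.

$85,500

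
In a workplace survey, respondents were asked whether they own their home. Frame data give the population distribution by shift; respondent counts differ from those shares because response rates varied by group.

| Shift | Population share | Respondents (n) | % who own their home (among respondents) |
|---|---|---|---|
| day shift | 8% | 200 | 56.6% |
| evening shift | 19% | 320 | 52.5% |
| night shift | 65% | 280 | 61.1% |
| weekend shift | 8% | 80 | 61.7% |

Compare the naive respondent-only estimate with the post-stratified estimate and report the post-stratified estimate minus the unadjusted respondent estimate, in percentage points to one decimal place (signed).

Without adjustment, the pooled respondent share is:
  (200/880)×56.6 + (320/880)×52.5 + (280/880)×61.1 + (80/880)×61.7 = 57.0045%
Reweighting by population shift shares:
  0.08×56.6 + 0.19×52.5 + 0.65×61.1 + 0.08×61.7 = 59.154%
Difference = 59.154 − 57.0045 = 2.1495 pp.

+2.1 percentage points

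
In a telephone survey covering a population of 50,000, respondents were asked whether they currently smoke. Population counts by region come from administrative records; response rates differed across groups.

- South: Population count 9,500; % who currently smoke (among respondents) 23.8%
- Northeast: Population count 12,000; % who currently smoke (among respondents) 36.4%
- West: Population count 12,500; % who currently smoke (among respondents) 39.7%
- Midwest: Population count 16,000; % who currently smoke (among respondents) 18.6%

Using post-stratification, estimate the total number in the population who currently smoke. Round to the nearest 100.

Each cell contributes its population count × the respondent rate:
  South: 9,500 × 23.8% = 2261
  Northeast: 12,000 × 36.4% = 4368
  West: 12,500 × 39.7% = 4962.5
  Midwest: 16,000 × 18.6% = 2976
Estimated total = 14567.5 → 14,600.

14,600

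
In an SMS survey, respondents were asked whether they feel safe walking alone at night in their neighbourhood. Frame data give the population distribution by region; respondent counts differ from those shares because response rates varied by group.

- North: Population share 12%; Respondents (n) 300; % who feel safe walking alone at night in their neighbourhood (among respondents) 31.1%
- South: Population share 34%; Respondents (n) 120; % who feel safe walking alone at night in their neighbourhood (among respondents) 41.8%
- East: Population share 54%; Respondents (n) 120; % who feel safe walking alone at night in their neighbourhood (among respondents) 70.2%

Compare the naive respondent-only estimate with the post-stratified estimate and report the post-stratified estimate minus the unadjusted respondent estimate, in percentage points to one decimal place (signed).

Without adjustment, the pooled respondent share is:
  (300/540)×31.1 + (120/540)×41.8 + (120/540)×70.2 = 42.1667%
Post-stratifying to population shares instead:
  0.12×31.1 + 0.34×41.8 + 0.54×70.2 = 55.852%
Difference = 55.852 − 42.1667 = 13.6853 pp.

+13.7 percentage points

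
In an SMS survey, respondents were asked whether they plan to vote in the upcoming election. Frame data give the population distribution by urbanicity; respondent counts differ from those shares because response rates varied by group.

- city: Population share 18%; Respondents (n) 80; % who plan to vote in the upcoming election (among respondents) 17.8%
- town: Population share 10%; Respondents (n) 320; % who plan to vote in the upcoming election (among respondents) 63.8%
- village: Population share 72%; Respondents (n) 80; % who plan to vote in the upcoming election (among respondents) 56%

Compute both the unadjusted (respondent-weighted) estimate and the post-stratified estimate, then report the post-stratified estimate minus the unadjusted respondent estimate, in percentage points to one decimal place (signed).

-4.9 percentage points

Unadjusted (pooled respondent) estimate weights by respondent counts:
  (80/480)×17.8 + (320/480)×63.8 + (80/480)×56 = 54.8333%
Post-stratified estimate weights by population shares:
  0.18×17.8 + 0.1×63.8 + 0.72×56 = 49.904%
Difference = 49.904 − 54.8333 = -4.9293 pp.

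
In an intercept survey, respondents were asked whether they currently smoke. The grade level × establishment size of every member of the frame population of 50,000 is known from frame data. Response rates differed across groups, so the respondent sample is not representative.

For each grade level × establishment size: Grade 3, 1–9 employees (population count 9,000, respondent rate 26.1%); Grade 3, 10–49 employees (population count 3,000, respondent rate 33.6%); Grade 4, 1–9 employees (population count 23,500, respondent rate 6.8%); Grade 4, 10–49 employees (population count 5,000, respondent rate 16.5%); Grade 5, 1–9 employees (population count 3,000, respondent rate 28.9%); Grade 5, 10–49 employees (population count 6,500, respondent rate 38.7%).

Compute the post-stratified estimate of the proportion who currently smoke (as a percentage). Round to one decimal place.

18.3%

Each cell contributes population-share × respondent value:
  Grade 3, 1–9 employees: (9,000/50,000) × 26.1 = 4.698
  Grade 3, 10–49 employees: (3,000/50,000) × 33.6 = 2.016
  Grade 4, 1–9 employees: (23,500/50,000) × 6.8 = 3.196
  Grade 4, 10–49 employees: (5,000/50,000) × 16.5 = 1.65
  Grade 5, 1–9 employees: (3,000/50,000) × 28.9 = 1.734
  Grade 5, 10–49 employees: (6,500/50,000) × 38.7 = 5.031
Post-stratified estimate = 18.325 → 18.3%.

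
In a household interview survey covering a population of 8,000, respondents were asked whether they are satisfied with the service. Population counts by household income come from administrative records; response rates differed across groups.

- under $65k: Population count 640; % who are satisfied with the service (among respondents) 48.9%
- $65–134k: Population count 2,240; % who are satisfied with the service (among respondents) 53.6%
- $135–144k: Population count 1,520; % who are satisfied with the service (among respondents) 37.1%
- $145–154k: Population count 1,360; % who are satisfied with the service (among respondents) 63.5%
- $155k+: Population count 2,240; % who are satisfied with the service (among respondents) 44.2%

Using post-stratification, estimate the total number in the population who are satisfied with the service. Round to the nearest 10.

Estimated count per cell = population count × respondent percentage:
  under $65k: 640 × 48.9% = 312.96
  $65–134k: 2,240 × 53.6% = 1200.64
  $135–144k: 1,520 × 37.1% = 563.92
  $145–154k: 1,360 × 63.5% = 863.6
  $155k+: 2,240 × 44.2% = 990.08
Estimated total = 3931.2 → 3,930.

3,930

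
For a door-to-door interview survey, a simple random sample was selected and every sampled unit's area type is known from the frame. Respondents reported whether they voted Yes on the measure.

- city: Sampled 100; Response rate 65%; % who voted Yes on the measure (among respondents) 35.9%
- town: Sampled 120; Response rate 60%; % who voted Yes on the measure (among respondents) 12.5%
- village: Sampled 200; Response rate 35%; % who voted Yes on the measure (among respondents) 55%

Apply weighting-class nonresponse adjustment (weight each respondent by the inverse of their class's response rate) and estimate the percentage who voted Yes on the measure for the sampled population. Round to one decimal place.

Weighting each respondent by the inverse class response rate inflates each class back to its sampled size, so the class weight is n_sampled:
  city: 100 × 35.9 = 3590
  town: 120 × 12.5 = 1500
  village: 200 × 55 = 11,000
Adjusted estimate = 16,090 / 420 = 38.3095 → 38.3%.

38.3%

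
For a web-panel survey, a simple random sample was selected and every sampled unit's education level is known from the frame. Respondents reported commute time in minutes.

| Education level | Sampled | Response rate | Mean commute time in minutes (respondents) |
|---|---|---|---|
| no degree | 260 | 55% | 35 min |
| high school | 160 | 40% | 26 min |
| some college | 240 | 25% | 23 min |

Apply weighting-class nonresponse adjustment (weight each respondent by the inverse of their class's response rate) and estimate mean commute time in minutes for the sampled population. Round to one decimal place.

28.5

With weight = n_sampled/n_responded per class, the weighted class total is n_sampled:
  no degree: 260 × 35 = 9100
  high school: 160 × 26 = 4160
  some college: 240 × 23 = 5520
Adjusted estimate = 18,780 / 660 = 28.4545 → 28.5.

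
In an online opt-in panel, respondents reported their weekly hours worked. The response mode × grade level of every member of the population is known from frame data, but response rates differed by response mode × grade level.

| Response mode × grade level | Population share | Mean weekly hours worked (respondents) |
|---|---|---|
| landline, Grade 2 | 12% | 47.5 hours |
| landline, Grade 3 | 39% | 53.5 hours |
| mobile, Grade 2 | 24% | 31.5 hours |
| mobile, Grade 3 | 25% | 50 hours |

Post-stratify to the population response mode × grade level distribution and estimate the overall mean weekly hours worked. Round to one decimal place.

Each cell contributes population-share × respondent value:
  landline, Grade 2: 0.12 × 47.5 = 5.7
  landline, Grade 3: 0.39 × 53.5 = 20.865
  mobile, Grade 2: 0.24 × 31.5 = 7.56
  mobile, Grade 3: 0.25 × 50 = 12.5
Post-stratified estimate = 46.625 → 46.6.

46.6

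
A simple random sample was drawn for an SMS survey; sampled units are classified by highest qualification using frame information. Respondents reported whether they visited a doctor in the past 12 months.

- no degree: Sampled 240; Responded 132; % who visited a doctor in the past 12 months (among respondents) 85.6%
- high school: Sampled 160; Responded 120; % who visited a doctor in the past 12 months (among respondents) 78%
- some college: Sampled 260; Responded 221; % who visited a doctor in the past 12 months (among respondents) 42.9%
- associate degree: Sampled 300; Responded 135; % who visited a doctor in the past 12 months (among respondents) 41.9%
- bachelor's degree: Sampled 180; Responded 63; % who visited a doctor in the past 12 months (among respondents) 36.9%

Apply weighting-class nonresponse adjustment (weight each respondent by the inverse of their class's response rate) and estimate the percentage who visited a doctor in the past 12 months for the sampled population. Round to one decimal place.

Response rates by class: no degree 132/240 = 55%, high school 120/160 = 75%, some college 221/260 = 85%, associate degree 135/300 = 45%, bachelor's degree 63/180 = 35%.
Each respondent's weight = sampled/responded in their class; summing within a class gives n_sampled, so:
  no degree: 240 × 85.6 = 20,544
  high school: 160 × 78 = 12,480
  some college: 260 × 42.9 = 11,154
  associate degree: 300 × 41.9 = 12,570
  bachelor's degree: 180 × 36.9 = 6642
Adjusted estimate = 63,390 / 1,140 = 55.6053 → 55.6%.

55.6%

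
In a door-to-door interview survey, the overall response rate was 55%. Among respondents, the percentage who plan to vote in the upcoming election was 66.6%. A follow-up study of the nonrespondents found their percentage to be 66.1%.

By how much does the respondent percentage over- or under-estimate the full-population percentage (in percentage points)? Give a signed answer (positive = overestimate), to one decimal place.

+0.2 percentage points

Nonresponse fraction = 1 − 0.55 = 0.45.
Bias = (nonresponse fraction) × (respondent percentage − nonrespondent percentage)
     = 0.45 × (66.6 − 66.1) = 0.45 × 0.5 = 0.225.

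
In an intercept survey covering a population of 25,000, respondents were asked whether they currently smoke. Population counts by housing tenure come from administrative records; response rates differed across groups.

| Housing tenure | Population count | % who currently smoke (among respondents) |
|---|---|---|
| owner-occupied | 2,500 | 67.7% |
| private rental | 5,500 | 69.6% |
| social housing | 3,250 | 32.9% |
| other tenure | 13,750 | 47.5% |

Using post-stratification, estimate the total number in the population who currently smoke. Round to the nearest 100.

Apply each group's respondent rate to its population count:
  owner-occupied: 2,500 × 67.7% = 1692.5
  private rental: 5,500 × 69.6% = 3828
  social housing: 3,250 × 32.9% = 1069.25
  other tenure: 13,750 × 47.5% = 6531.25
Estimated total = 13,121 → 13,100.

13,100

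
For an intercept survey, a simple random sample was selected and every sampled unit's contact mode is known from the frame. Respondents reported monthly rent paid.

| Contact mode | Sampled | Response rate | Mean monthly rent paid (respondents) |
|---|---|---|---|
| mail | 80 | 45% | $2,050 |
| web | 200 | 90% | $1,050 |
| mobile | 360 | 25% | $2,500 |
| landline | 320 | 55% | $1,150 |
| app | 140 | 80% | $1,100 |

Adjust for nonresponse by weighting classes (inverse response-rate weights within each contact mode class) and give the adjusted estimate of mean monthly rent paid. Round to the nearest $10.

$1,630

With weight = n_sampled/n_responded per class, the weighted class total is n_sampled:
  mail: 80 × 2050 = 164,000
  web: 200 × 1050 = 210,000
  mobile: 360 × 2500 = 900,000
  landline: 320 × 1150 = 368,000
  app: 140 × 1100 = 154,000
Adjusted estimate = 1,796,000 / 1,100 = 1632.73 → $1,630.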